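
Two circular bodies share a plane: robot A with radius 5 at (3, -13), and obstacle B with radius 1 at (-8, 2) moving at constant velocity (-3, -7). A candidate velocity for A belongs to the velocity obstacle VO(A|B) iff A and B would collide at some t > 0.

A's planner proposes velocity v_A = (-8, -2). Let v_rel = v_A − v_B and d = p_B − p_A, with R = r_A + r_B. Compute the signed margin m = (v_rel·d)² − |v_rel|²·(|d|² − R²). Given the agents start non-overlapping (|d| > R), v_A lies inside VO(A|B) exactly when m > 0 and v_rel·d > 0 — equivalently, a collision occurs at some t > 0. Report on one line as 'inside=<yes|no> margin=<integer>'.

d = (-11, 15),  |d|² = 346;  R = 5+1 = 6,  c = 346−6² = 310
v_rel = (-5, 5),  |v_rel|² = 50;  v_rel·d = (-5)·(-11) + (5)·(15) = 130
50·t² − 260·t + 310 = 0  ⇒  m = 130² − 50·310 = 1400
m = 1400 > 0,  v_rel·d = 130 > 0  ⇒  inside

inside=yes margin=1400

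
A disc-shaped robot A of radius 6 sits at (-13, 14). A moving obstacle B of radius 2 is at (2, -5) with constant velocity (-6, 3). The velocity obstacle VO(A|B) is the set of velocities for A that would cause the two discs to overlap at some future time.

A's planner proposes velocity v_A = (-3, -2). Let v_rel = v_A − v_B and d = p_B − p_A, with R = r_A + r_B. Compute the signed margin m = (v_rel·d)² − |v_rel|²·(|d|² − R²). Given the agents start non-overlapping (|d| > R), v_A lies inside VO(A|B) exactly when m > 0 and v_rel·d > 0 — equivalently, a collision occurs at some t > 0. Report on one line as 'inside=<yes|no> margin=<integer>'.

d = (15, -19),  |d|² = 586;  R = 6+2 = 8,  c = 586−8² = 522
v_rel = (3, -5),  |v_rel|² = 34;  v_rel·d = (3)·(15) + (-5)·(-19) = 140
34·t² − 280·t + 522 = 0  ⇒  m = 140² − 34·522 = 1852
m = 1852 > 0,  v_rel·d = 140 > 0  ⇒  inside

inside=yes margin=1852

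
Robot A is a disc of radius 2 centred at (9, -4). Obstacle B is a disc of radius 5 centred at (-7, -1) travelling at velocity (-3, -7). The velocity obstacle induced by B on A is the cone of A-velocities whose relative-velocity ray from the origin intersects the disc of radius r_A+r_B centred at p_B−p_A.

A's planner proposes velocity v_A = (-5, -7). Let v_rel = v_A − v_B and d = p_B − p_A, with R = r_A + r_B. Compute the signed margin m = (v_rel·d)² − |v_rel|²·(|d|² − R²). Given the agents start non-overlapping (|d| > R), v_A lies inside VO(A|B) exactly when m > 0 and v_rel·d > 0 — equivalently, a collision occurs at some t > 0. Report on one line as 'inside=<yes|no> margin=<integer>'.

d = (-16, 3),  |d|² = 265;  R = 2+5 = 7,  c = 265−7² = 216
v_rel = (-2, 0),  |v_rel|² = 4;  v_rel·d = (-2)·(-16) + (0)·(3) = 32
4·t² − 64·t + 216 = 0  ⇒  m = 32² − 4·216 = 160
m = 160 > 0,  v_rel·d = 32 > 0  ⇒  inside

inside=yes margin=160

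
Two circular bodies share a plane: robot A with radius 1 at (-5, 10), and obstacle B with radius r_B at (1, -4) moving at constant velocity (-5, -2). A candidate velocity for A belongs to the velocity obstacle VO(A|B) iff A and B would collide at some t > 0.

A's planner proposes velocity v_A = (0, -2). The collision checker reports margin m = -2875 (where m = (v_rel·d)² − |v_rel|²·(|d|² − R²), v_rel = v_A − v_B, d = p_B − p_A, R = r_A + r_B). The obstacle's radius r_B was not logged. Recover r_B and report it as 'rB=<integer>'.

m = -2875
d = (6, -14);  v_rel = (5, 0),  |v_rel|² = 25
v_rel×d = (5)·(-14) − (0)·(6) = -70
since m = R²·25 − (-70)²:  R² = (4900 + -2875) / 25 = 81
R = √81 = 9  ⇒  r_B = 9 − 1 = 8

rB=8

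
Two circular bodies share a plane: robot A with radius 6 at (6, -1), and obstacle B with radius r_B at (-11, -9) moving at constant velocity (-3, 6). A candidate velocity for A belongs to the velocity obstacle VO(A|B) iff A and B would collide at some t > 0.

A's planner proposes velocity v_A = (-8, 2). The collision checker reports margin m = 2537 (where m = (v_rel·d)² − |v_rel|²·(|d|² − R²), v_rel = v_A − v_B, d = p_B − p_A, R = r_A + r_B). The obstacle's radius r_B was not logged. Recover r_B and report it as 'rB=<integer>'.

m = 2537
d = (-17, -8);  v_rel = (-5, -4),  |v_rel|² = 41
v_rel×d = (-5)·(-8) − (-4)·(-17) = -28
since m = R²·41 − (-28)²:  R² = (784 + 2537) / 41 = 81
R = √81 = 9  ⇒  r_B = 9 − 6 = 3

rB=3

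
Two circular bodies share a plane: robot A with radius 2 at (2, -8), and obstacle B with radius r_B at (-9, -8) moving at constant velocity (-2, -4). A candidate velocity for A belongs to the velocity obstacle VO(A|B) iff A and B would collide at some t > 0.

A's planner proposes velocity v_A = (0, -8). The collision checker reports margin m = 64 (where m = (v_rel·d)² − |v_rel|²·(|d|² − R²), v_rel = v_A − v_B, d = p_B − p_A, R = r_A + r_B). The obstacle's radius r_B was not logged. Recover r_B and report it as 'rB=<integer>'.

m = 64
d = (-11, 0);  v_rel = (2, -4),  |v_rel|² = 20
v_rel×d = (2)·(0) − (-4)·(-11) = -44
since m = R²·20 − (-44)²:  R² = (1936 + 64) / 20 = 100
R = √100 = 10  ⇒  r_B = 10 − 2 = 8

rB=8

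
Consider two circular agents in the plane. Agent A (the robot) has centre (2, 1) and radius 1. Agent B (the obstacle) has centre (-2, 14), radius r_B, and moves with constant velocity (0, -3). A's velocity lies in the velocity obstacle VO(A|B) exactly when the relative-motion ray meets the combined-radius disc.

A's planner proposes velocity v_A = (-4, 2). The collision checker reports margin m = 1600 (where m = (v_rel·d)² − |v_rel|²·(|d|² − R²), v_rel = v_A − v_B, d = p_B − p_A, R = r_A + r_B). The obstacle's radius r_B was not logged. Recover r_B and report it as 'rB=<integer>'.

m = 1600
d = (-4, 13);  v_rel = (-4, 5),  |v_rel|² = 41
v_rel×d = (-4)·(13) − (5)·(-4) = -32
since m = R²·41 − (-32)²:  R² = (1024 + 1600) / 41 = 64
R = √64 = 8  ⇒  r_B = 8 − 1 = 7

rB=7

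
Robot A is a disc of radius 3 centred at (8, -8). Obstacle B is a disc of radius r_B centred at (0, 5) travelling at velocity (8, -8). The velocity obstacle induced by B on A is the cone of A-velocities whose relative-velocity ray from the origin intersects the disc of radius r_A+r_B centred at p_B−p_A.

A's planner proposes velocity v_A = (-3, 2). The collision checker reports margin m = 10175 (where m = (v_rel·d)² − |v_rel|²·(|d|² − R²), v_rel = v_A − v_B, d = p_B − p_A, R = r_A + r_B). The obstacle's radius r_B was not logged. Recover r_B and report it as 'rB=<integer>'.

m = 10175
d = (-8, 13);  v_rel = (-11, 10),  |v_rel|² = 221
v_rel×d = (-11)·(13) − (10)·(-8) = -63
since m = R²·221 − (-63)²:  R² = (3969 + 10175) / 221 = 64
R = √64 = 8  ⇒  r_B = 8 − 3 = 5

rB=5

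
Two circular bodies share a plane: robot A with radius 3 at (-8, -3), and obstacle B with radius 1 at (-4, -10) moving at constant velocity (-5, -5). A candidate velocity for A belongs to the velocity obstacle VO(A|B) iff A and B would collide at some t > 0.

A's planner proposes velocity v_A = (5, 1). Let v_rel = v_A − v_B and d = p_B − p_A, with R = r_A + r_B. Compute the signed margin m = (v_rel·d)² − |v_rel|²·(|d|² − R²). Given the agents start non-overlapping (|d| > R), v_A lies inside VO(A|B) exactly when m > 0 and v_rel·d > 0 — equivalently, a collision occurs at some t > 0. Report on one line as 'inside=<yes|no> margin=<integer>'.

d = (4, -7),  |d|² = 65;  R = 3+1 = 4,  c = 65−4² = 49
v_rel = (10, 6),  |v_rel|² = 136;  v_rel·d = (10)·(4) + (6)·(-7) = -2
136·t² + 4·t + 49 = 0  ⇒  m = (-2)² − 136·49 = -6660
m = -6660 < 0,  v_rel·d = -2 < 0  ⇒  outside

inside=no margin=-6660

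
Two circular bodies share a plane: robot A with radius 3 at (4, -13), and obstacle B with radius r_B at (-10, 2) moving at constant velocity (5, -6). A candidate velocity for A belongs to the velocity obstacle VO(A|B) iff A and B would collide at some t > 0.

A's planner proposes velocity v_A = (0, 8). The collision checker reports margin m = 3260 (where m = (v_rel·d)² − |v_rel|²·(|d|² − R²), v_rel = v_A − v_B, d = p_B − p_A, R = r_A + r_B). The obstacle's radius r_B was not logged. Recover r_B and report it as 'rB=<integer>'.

m = 3260
d = (-14, 15);  v_rel = (-5, 14),  |v_rel|² = 221
v_rel×d = (-5)·(15) − (14)·(-14) = 121
since m = R²·221 − 121²:  R² = (14641 + 3260) / 221 = 81
R = √81 = 9  ⇒  r_B = 9 − 3 = 6

rB=6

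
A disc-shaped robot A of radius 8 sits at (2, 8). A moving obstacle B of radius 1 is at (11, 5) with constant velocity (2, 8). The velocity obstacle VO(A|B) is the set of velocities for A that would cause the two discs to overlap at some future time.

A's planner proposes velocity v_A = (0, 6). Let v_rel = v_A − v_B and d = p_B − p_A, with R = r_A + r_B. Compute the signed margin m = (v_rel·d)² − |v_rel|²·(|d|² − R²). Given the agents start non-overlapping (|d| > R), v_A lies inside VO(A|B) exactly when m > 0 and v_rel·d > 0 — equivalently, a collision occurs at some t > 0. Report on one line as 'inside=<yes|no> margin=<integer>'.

d = (9, -3),  |d|² = 90;  R = 8+1 = 9,  c = 90−9² = 9
v_rel = (-2, -2),  |v_rel|² = 8;  v_rel·d = (-2)·(9) + (-2)·(-3) = -12
8·t² + 24·t + 9 = 0  ⇒  m = (-12)² − 8·9 = 72
m = 72 > 0,  v_rel·d = -12 < 0  ⇒  outside

inside=no margin=72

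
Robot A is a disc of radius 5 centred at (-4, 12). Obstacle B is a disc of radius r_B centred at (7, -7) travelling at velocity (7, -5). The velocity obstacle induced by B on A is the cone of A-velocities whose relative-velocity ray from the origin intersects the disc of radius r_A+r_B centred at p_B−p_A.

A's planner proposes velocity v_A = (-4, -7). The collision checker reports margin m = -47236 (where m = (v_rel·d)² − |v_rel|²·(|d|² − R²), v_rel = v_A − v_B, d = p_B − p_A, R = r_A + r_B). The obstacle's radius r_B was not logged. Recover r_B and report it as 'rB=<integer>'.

m = -47236
d = (11, -19);  v_rel = (-11, -2),  |v_rel|² = 125
v_rel×d = (-11)·(-19) − (-2)·(11) = 231
since m = R²·125 − 231²:  R² = (53361 + -47236) / 125 = 49
R = √49 = 7  ⇒  r_B = 7 − 5 = 2

rB=2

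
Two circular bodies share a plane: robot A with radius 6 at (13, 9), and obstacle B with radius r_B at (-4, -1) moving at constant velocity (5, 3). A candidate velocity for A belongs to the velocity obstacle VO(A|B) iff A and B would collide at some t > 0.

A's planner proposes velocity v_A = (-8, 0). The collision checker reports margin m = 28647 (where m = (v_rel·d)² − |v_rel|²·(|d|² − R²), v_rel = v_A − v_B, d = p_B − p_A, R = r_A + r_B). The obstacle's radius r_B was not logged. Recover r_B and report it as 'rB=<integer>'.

m = 28647
d = (-17, -10);  v_rel = (-13, -3),  |v_rel|² = 178
v_rel×d = (-13)·(-10) − (-3)·(-17) = 79
since m = R²·178 − 79²:  R² = (6241 + 28647) / 178 = 196
R = √196 = 14  ⇒  r_B = 14 − 6 = 8

rB=8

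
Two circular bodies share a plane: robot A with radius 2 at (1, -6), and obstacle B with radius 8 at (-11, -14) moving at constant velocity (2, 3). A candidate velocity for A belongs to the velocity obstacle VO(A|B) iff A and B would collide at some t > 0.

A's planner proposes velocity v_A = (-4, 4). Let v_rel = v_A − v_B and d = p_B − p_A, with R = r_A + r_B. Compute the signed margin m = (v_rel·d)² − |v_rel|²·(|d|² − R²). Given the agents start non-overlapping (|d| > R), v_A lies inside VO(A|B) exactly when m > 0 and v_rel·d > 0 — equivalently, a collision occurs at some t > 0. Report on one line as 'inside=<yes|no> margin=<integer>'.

d = (-12, -8),  |d|² = 208;  R = 2+8 = 10,  c = 208−10² = 108
v_rel = (-6, 1),  |v_rel|² = 37;  v_rel·d = (-6)·(-12) + (1)·(-8) = 64
37·t² − 128·t + 108 = 0  ⇒  m = 64² − 37·108 = 100
m = 100 > 0,  v_rel·d = 64 > 0  ⇒  inside

inside=yes margin=100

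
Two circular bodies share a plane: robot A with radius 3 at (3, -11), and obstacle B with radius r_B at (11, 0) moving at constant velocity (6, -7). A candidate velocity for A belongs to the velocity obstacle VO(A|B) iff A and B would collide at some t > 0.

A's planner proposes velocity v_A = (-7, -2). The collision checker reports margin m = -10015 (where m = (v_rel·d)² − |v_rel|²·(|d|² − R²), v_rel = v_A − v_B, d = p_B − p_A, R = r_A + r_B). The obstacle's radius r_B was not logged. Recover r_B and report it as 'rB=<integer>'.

m = -10015
d = (8, 11);  v_rel = (-13, 5),  |v_rel|² = 194
v_rel×d = (-13)·(11) − (5)·(8) = -183
since m = R²·194 − (-183)²:  R² = (33489 + -10015) / 194 = 121
R = √121 = 11  ⇒  r_B = 11 − 3 = 8

rB=8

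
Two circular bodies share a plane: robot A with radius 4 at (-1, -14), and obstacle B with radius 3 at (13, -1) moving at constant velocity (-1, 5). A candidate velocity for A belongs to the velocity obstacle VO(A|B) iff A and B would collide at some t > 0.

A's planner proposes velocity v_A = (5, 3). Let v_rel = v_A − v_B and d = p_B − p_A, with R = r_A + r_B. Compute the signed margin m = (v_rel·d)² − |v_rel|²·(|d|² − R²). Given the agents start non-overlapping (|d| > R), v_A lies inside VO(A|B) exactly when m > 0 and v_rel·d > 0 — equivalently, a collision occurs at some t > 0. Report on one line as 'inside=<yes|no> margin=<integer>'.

d = (14, 13),  |d|² = 365;  R = 4+3 = 7,  c = 365−7² = 316
v_rel = (6, -2),  |v_rel|² = 40;  v_rel·d = (6)·(14) + (-2)·(13) = 58
40·t² − 116·t + 316 = 0  ⇒  m = 58² − 40·316 = -9276
m = -9276 < 0,  v_rel·d = 58 > 0  ⇒  outside

inside=no margin=-9276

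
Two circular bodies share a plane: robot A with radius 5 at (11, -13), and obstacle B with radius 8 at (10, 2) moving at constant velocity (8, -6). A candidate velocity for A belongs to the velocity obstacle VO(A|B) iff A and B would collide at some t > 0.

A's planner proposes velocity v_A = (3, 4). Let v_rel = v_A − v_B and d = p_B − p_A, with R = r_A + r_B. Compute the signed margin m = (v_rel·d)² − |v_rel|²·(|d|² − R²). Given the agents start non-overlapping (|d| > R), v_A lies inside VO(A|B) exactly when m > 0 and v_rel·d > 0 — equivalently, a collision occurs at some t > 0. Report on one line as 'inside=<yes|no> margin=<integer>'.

d = (-1, 15),  |d|² = 226;  R = 5+8 = 13,  c = 226−13² = 57
v_rel = (-5, 10),  |v_rel|² = 125;  v_rel·d = (-5)·(-1) + (10)·(15) = 155
125·t² − 310·t + 57 = 0  ⇒  m = 155² − 125·57 = 16900
m = 16900 > 0,  v_rel·d = 155 > 0  ⇒  inside

inside=yes margin=16900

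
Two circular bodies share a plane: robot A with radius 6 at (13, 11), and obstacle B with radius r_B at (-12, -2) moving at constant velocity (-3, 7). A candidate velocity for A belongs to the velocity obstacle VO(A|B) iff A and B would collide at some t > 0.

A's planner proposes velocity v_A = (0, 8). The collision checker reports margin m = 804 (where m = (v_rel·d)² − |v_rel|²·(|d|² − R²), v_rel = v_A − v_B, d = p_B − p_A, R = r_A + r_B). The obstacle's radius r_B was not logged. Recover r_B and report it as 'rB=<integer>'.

m = 804
d = (-25, -13);  v_rel = (3, 1),  |v_rel|² = 10
v_rel×d = (3)·(-13) − (1)·(-25) = -14
since m = R²·10 − (-14)²:  R² = (196 + 804) / 10 = 100
R = √100 = 10  ⇒  r_B = 10 − 6 = 4

rB=4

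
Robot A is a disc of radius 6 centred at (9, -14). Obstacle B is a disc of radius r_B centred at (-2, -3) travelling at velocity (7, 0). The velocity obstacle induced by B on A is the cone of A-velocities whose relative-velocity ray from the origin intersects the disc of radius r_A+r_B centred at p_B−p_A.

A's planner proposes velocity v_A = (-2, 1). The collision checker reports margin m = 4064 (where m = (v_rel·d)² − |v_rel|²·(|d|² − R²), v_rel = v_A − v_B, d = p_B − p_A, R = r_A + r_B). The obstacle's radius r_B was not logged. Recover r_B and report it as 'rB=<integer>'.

m = 4064
d = (-11, 11);  v_rel = (-9, 1),  |v_rel|² = 82
v_rel×d = (-9)·(11) − (1)·(-11) = -88
since m = R²·82 − (-88)²:  R² = (7744 + 4064) / 82 = 144
R = √144 = 12  ⇒  r_B = 12 − 6 = 6

rB=6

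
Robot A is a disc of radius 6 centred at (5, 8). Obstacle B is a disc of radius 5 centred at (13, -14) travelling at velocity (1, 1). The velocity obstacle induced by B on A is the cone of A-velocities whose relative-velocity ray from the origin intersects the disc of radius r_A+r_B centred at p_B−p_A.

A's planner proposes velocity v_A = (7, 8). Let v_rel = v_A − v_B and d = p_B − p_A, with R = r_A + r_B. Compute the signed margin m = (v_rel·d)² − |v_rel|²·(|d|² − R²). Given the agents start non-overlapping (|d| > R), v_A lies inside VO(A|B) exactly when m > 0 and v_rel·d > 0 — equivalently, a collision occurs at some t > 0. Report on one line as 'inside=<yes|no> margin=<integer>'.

d = (8, -22),  |d|² = 548;  R = 6+5 = 11,  c = 548−11² = 427
v_rel = (6, 7),  |v_rel|² = 85;  v_rel·d = (6)·(8) + (7)·(-22) = -106
85·t² + 212·t + 427 = 0  ⇒  m = (-106)² − 85·427 = -25059
m = -25059 < 0,  v_rel·d = -106 < 0  ⇒  outside

inside=no margin=-25059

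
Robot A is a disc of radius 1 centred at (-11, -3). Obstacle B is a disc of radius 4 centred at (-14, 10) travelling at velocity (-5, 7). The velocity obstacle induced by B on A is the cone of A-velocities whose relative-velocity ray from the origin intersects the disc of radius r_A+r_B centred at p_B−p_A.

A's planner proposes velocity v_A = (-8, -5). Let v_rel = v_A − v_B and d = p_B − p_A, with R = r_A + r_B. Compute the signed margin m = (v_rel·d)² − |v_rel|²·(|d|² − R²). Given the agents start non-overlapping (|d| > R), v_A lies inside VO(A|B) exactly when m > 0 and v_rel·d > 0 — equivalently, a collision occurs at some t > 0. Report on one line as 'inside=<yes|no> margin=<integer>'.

d = (-3, 13),  |d|² = 178;  R = 1+4 = 5,  c = 178−5² = 153
v_rel = (-3, -12),  |v_rel|² = 153;  v_rel·d = (-3)·(-3) + (-12)·(13) = -147
153·t² + 294·t + 153 = 0  ⇒  m = (-147)² − 153·153 = -1800
m = -1800 < 0,  v_rel·d = -147 < 0  ⇒  outside

inside=no margin=-1800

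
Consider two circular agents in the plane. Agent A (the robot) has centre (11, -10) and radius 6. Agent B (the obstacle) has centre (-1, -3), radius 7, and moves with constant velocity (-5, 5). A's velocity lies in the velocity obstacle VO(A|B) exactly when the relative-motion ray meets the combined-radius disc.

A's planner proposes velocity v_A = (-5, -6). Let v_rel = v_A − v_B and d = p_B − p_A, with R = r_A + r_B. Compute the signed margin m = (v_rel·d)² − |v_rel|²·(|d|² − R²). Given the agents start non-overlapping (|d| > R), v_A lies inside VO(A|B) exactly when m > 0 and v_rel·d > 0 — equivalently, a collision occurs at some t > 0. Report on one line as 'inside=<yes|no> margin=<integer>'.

d = (-12, 7),  |d|² = 193;  R = 6+7 = 13,  c = 193−13² = 24
v_rel = (0, -11),  |v_rel|² = 121;  v_rel·d = (0)·(-12) + (-11)·(7) = -77
121·t² + 154·t + 24 = 0  ⇒  m = (-77)² − 121·24 = 3025
m = 3025 > 0,  v_rel·d = -77 < 0  ⇒  outside

inside=no margin=3025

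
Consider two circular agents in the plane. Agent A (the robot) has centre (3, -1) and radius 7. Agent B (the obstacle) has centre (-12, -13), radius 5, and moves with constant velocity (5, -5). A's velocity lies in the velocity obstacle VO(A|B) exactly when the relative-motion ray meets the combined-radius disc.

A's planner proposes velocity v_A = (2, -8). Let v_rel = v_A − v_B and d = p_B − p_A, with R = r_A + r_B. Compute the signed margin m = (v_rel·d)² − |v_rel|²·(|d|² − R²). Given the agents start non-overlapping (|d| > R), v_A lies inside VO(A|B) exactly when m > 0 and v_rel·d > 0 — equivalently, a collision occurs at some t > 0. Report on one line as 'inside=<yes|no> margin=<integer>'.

d = (-15, -12),  |d|² = 369;  R = 7+5 = 12,  c = 369−12² = 225
v_rel = (-3, -3),  |v_rel|² = 18;  v_rel·d = (-3)·(-15) + (-3)·(-12) = 81
18·t² − 162·t + 225 = 0  ⇒  m = 81² − 18·225 = 2511
m = 2511 > 0,  v_rel·d = 81 > 0  ⇒  inside

inside=yes margin=2511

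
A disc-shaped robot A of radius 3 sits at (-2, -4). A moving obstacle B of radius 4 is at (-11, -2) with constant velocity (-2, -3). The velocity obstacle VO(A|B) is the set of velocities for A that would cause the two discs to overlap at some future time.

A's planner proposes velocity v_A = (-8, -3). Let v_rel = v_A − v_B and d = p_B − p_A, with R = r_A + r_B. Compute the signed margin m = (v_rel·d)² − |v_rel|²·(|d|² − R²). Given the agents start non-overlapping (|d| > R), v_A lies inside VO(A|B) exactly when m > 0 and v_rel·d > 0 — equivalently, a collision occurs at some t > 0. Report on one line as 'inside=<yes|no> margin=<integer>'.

d = (-9, 2),  |d|² = 85;  R = 3+4 = 7,  c = 85−7² = 36
v_rel = (-6, 0),  |v_rel|² = 36;  v_rel·d = (-6)·(-9) + (0)·(2) = 54
36·t² − 108·t + 36 = 0  ⇒  m = 54² − 36·36 = 1620
m = 1620 > 0,  v_rel·d = 54 > 0  ⇒  inside

inside=yes margin=1620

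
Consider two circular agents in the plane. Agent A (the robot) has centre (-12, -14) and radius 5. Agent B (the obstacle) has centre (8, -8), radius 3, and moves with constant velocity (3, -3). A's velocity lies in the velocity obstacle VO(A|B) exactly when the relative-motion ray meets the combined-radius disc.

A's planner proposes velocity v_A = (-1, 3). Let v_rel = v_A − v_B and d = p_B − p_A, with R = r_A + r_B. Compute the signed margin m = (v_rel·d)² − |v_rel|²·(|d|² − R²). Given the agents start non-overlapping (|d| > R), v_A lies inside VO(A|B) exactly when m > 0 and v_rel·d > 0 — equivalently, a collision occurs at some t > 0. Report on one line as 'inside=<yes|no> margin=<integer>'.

d = (20, 6),  |d|² = 436;  R = 5+3 = 8,  c = 436−8² = 372
v_rel = (-4, 6),  |v_rel|² = 52;  v_rel·d = (-4)·(20) + (6)·(6) = -44
52·t² + 88·t + 372 = 0  ⇒  m = (-44)² − 52·372 = -17408
m = -17408 < 0,  v_rel·d = -44 < 0  ⇒  outside

inside=no margin=-17408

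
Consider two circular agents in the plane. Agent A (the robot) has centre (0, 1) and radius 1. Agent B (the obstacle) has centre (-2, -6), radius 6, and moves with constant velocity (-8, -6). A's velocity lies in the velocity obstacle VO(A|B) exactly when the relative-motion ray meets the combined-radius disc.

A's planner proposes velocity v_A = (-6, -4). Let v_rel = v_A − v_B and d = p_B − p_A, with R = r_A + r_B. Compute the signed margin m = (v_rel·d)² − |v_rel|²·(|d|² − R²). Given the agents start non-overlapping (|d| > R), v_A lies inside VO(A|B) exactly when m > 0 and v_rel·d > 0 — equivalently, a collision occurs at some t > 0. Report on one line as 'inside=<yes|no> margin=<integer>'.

d = (-2, -7),  |d|² = 53;  R = 1+6 = 7,  c = 53−7² = 4
v_rel = (2, 2),  |v_rel|² = 8;  v_rel·d = (2)·(-2) + (2)·(-7) = -18
8·t² + 36·t + 4 = 0  ⇒  m = (-18)² − 8·4 = 292
m = 292 > 0,  v_rel·d = -18 < 0  ⇒  outside

inside=no margin=292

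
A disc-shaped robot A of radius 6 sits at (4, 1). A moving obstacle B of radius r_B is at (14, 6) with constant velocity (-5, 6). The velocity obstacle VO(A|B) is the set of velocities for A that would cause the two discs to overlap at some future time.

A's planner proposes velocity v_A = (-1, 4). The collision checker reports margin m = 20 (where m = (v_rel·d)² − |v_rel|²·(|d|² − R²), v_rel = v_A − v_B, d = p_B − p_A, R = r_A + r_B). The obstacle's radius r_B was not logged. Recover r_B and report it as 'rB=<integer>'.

m = 20
d = (10, 5);  v_rel = (4, -2),  |v_rel|² = 20
v_rel×d = (4)·(5) − (-2)·(10) = 40
since m = R²·20 − 40²:  R² = (1600 + 20) / 20 = 81
R = √81 = 9  ⇒  r_B = 9 − 6 = 3

rB=3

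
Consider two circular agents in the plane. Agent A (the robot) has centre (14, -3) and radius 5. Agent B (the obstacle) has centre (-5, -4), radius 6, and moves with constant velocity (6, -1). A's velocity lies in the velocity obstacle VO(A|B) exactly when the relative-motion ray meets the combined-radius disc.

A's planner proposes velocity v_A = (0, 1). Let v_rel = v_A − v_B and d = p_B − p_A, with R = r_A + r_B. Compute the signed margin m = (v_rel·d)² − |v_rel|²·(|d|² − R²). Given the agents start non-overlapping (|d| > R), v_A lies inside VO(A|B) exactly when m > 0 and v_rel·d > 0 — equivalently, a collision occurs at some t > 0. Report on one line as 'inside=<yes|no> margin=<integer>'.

d = (-19, -1),  |d|² = 362;  R = 5+6 = 11,  c = 362−11² = 241
v_rel = (-6, 2),  |v_rel|² = 40;  v_rel·d = (-6)·(-19) + (2)·(-1) = 112
40·t² − 224·t + 241 = 0  ⇒  m = 112² − 40·241 = 2904
m = 2904 > 0,  v_rel·d = 112 > 0  ⇒  inside

inside=yes margin=2904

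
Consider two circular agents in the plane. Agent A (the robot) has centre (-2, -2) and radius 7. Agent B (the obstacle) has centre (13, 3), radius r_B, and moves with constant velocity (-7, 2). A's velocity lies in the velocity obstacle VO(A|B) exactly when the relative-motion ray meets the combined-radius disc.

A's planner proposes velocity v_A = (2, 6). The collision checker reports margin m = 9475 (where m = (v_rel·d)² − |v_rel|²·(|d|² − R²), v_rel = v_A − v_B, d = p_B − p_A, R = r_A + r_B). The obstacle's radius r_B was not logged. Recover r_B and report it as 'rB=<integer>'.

m = 9475
d = (15, 5);  v_rel = (9, 4),  |v_rel|² = 97
v_rel×d = (9)·(5) − (4)·(15) = -15
since m = R²·97 − (-15)²:  R² = (225 + 9475) / 97 = 100
R = √100 = 10  ⇒  r_B = 10 − 7 = 3

rB=3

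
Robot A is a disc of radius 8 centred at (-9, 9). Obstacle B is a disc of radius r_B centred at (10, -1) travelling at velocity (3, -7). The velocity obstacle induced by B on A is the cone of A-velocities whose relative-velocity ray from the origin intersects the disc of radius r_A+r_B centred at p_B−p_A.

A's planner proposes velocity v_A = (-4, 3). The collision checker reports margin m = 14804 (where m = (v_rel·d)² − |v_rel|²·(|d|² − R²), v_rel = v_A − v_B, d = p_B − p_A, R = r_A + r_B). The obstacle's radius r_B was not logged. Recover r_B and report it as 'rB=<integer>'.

m = 14804
d = (19, -10);  v_rel = (-7, 10),  |v_rel|² = 149
v_rel×d = (-7)·(-10) − (10)·(19) = -120
since m = R²·149 − (-120)²:  R² = (14400 + 14804) / 149 = 196
R = √196 = 14  ⇒  r_B = 14 − 8 = 6

rB=6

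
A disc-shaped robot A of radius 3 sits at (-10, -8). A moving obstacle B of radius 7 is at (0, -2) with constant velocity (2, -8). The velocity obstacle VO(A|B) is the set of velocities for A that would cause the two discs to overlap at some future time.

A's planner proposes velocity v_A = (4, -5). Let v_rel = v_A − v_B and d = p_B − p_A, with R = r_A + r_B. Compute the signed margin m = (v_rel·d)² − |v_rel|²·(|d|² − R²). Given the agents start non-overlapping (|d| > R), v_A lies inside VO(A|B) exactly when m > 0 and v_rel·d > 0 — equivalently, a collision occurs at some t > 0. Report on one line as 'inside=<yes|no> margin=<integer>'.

d = (10, 6),  |d|² = 136;  R = 3+7 = 10,  c = 136−10² = 36
v_rel = (2, 3),  |v_rel|² = 13;  v_rel·d = (2)·(10) + (3)·(6) = 38
13·t² − 76·t + 36 = 0  ⇒  m = 38² − 13·36 = 976
m = 976 > 0,  v_rel·d = 38 > 0  ⇒  inside

inside=yes margin=976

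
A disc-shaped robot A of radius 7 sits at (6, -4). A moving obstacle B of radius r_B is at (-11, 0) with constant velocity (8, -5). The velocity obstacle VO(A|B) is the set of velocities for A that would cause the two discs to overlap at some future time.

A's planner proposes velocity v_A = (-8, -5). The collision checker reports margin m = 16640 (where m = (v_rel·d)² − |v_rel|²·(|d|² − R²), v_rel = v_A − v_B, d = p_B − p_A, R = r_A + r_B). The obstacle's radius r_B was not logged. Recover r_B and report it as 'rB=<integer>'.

m = 16640
d = (-17, 4);  v_rel = (-16, 0),  |v_rel|² = 256
v_rel×d = (-16)·(4) − (0)·(-17) = -64
since m = R²·256 − (-64)²:  R² = (4096 + 16640) / 256 = 81
R = √81 = 9  ⇒  r_B = 9 − 7 = 2

rB=2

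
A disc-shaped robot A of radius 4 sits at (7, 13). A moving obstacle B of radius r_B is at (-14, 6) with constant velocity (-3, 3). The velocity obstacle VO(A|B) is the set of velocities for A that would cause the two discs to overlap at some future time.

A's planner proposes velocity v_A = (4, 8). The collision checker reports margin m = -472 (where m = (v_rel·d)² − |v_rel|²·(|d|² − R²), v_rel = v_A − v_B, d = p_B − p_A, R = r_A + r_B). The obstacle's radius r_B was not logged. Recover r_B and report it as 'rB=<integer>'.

m = -472
d = (-21, -7);  v_rel = (7, 5),  |v_rel|² = 74
v_rel×d = (7)·(-7) − (5)·(-21) = 56
since m = R²·74 − 56²:  R² = (3136 + -472) / 74 = 36
R = √36 = 6  ⇒  r_B = 6 − 4 = 2

rB=2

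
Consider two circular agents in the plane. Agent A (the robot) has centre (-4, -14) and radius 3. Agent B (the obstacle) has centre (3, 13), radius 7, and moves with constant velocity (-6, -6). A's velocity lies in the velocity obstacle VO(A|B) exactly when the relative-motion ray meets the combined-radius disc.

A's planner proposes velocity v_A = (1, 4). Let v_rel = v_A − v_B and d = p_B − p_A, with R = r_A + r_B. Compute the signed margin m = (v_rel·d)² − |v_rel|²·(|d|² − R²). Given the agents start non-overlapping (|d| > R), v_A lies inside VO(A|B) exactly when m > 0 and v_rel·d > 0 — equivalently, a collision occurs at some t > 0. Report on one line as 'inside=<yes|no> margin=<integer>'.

d = (7, 27),  |d|² = 778;  R = 3+7 = 10,  c = 778−10² = 678
v_rel = (7, 10),  |v_rel|² = 149;  v_rel·d = (7)·(7) + (10)·(27) = 319
149·t² − 638·t + 678 = 0  ⇒  m = 319² − 149·678 = 739
m = 739 > 0,  v_rel·d = 319 > 0  ⇒  inside

inside=yes margin=739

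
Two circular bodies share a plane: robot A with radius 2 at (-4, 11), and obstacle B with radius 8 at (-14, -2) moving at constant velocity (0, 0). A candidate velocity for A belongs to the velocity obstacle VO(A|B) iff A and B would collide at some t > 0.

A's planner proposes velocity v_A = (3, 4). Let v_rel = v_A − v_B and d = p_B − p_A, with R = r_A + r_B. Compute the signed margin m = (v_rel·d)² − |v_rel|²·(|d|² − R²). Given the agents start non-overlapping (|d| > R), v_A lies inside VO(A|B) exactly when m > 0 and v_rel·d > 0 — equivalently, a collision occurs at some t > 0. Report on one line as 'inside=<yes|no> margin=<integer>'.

d = (-10, -13),  |d|² = 269;  R = 2+8 = 10,  c = 269−10² = 169
v_rel = (3, 4),  |v_rel|² = 25;  v_rel·d = (3)·(-10) + (4)·(-13) = -82
25·t² + 164·t + 169 = 0  ⇒  m = (-82)² − 25·169 = 2499
m = 2499 > 0,  v_rel·d = -82 < 0  ⇒  outside

inside=no margin=2499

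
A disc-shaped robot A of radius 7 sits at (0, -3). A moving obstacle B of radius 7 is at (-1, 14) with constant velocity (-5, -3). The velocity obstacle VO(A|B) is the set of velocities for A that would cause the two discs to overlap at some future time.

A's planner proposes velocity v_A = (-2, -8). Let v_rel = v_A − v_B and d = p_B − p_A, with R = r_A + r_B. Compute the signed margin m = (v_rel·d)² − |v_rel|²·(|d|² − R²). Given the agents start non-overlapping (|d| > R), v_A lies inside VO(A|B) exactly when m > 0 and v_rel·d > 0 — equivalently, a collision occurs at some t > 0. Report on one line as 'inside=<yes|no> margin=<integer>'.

d = (-1, 17),  |d|² = 290;  R = 7+7 = 14,  c = 290−14² = 94
v_rel = (3, -5),  |v_rel|² = 34;  v_rel·d = (3)·(-1) + (-5)·(17) = -88
34·t² + 176·t + 94 = 0  ⇒  m = (-88)² − 34·94 = 4548
m = 4548 > 0,  v_rel·d = -88 < 0  ⇒  outside

inside=no margin=4548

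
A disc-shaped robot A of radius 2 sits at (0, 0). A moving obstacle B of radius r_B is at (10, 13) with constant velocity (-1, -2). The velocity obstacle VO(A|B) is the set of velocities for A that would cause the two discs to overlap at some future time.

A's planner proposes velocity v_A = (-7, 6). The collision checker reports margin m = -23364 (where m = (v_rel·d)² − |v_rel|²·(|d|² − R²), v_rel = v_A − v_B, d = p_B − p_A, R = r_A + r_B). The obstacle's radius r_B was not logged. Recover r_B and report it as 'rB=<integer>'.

m = -23364
d = (10, 13);  v_rel = (-6, 8),  |v_rel|² = 100
v_rel×d = (-6)·(13) − (8)·(10) = -158
since m = R²·100 − (-158)²:  R² = (24964 + -23364) / 100 = 16
R = √16 = 4  ⇒  r_B = 4 − 2 = 2

rB=2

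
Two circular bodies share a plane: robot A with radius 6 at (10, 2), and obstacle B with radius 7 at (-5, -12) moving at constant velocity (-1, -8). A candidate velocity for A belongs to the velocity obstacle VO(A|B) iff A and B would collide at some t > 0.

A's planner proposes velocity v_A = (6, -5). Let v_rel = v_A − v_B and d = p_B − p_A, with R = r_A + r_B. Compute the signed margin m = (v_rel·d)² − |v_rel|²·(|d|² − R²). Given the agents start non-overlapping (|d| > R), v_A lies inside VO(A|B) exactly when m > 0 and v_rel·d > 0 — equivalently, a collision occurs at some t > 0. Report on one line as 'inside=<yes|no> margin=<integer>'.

d = (-15, -14),  |d|² = 421;  R = 6+7 = 13,  c = 421−13² = 252
v_rel = (7, 3),  |v_rel|² = 58;  v_rel·d = (7)·(-15) + (3)·(-14) = -147
58·t² + 294·t + 252 = 0  ⇒  m = (-147)² − 58·252 = 6993
m = 6993 > 0,  v_rel·d = -147 < 0  ⇒  outside

inside=no margin=6993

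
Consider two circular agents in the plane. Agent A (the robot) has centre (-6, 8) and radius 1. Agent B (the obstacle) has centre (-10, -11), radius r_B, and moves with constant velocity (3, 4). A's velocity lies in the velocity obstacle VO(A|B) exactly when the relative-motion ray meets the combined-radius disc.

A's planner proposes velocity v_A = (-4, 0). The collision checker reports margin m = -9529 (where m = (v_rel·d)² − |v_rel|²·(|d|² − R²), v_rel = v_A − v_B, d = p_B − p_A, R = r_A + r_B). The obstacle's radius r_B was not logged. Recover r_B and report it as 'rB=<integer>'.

m = -9529
d = (-4, -19);  v_rel = (-7, -4),  |v_rel|² = 65
v_rel×d = (-7)·(-19) − (-4)·(-4) = 117
since m = R²·65 − 117²:  R² = (13689 + -9529) / 65 = 64
R = √64 = 8  ⇒  r_B = 8 − 1 = 7

rB=7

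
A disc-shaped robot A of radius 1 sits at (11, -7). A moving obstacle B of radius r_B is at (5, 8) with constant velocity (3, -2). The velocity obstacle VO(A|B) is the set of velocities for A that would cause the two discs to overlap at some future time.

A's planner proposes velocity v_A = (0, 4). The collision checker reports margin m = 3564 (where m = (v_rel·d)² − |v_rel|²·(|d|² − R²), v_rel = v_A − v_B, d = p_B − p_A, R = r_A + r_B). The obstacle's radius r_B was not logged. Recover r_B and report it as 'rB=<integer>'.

m = 3564
d = (-6, 15);  v_rel = (-3, 6),  |v_rel|² = 45
v_rel×d = (-3)·(15) − (6)·(-6) = -9
since m = R²·45 − (-9)²:  R² = (81 + 3564) / 45 = 81
R = √81 = 9  ⇒  r_B = 9 − 1 = 8

rB=8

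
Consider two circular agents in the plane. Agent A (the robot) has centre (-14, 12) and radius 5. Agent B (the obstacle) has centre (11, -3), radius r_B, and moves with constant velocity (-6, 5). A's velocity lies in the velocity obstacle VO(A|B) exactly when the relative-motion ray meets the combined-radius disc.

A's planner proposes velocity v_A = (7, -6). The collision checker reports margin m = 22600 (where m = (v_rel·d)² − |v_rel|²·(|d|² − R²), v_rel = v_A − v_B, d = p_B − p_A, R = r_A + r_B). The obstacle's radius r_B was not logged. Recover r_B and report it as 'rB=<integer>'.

m = 22600
d = (25, -15);  v_rel = (13, -11),  |v_rel|² = 290
v_rel×d = (13)·(-15) − (-11)·(25) = 80
since m = R²·290 − 80²:  R² = (6400 + 22600) / 290 = 100
R = √100 = 10  ⇒  r_B = 10 − 5 = 5

rB=5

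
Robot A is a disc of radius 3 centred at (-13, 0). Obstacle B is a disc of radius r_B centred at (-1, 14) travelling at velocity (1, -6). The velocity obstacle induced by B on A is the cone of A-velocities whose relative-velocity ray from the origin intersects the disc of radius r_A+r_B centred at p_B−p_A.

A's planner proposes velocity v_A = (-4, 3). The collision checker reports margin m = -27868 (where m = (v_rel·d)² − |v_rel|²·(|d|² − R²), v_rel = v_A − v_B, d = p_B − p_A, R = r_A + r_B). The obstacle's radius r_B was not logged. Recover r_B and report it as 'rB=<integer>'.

m = -27868
d = (12, 14);  v_rel = (-5, 9),  |v_rel|² = 106
v_rel×d = (-5)·(14) − (9)·(12) = -178
since m = R²·106 − (-178)²:  R² = (31684 + -27868) / 106 = 36
R = √36 = 6  ⇒  r_B = 6 − 3 = 3

rB=3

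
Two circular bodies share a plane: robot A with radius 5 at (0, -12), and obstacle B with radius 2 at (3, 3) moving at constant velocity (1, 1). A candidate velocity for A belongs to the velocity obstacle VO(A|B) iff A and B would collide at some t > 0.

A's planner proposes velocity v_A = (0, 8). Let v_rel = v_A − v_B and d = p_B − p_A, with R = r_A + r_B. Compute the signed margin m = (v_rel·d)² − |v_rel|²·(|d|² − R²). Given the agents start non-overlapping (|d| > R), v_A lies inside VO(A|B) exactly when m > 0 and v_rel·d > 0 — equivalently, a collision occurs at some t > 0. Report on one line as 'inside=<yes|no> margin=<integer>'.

d = (3, 15),  |d|² = 234;  R = 5+2 = 7,  c = 234−7² = 185
v_rel = (-1, 7),  |v_rel|² = 50;  v_rel·d = (-1)·(3) + (7)·(15) = 102
50·t² − 204·t + 185 = 0  ⇒  m = 102² − 50·185 = 1154
m = 1154 > 0,  v_rel·d = 102 > 0  ⇒  inside

inside=yes margin=1154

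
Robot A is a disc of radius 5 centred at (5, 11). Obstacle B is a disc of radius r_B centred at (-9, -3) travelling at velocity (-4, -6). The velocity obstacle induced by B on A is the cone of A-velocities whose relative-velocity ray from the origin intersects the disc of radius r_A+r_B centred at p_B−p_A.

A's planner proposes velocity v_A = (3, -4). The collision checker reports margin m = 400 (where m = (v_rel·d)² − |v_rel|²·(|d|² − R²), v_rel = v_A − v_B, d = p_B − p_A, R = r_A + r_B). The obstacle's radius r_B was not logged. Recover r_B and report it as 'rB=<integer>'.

m = 400
d = (-14, -14);  v_rel = (7, 2),  |v_rel|² = 53
v_rel×d = (7)·(-14) − (2)·(-14) = -70
since m = R²·53 − (-70)²:  R² = (4900 + 400) / 53 = 100
R = √100 = 10  ⇒  r_B = 10 − 5 = 5

rB=5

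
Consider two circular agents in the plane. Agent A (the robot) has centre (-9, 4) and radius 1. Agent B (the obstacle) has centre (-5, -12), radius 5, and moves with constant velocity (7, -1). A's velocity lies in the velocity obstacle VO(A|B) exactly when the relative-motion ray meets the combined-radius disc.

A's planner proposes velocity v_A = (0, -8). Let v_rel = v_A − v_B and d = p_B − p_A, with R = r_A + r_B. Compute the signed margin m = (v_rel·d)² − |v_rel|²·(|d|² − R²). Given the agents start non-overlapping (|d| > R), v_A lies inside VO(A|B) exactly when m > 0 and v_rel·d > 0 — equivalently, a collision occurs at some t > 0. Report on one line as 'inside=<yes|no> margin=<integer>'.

d = (4, -16),  |d|² = 272;  R = 1+5 = 6,  c = 272−6² = 236
v_rel = (-7, -7),  |v_rel|² = 98;  v_rel·d = (-7)·(4) + (-7)·(-16) = 84
98·t² − 168·t + 236 = 0  ⇒  m = 84² − 98·236 = -16072
m = -16072 < 0,  v_rel·d = 84 > 0  ⇒  outside

inside=no margin=-16072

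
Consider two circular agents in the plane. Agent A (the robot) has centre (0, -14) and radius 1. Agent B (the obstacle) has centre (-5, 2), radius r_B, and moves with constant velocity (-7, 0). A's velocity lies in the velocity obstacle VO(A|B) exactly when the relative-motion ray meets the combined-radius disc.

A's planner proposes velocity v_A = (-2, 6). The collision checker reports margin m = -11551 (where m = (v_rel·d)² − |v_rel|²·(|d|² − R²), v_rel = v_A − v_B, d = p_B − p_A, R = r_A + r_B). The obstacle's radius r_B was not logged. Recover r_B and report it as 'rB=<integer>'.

m = -11551
d = (-5, 16);  v_rel = (5, 6),  |v_rel|² = 61
v_rel×d = (5)·(16) − (6)·(-5) = 110
since m = R²·61 − 110²:  R² = (12100 + -11551) / 61 = 9
R = √9 = 3  ⇒  r_B = 3 − 1 = 2

rB=2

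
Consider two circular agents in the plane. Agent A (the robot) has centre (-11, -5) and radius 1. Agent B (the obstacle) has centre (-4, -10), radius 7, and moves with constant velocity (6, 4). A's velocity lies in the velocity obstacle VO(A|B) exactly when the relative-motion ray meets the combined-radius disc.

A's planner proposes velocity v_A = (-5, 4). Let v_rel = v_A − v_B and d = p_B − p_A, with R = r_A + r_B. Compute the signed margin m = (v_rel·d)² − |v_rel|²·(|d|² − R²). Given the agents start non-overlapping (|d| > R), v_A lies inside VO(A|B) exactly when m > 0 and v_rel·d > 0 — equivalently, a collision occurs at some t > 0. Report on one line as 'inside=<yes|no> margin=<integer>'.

d = (7, -5),  |d|² = 74;  R = 1+7 = 8,  c = 74−8² = 10
v_rel = (-11, 0),  |v_rel|² = 121;  v_rel·d = (-11)·(7) + (0)·(-5) = -77
121·t² + 154·t + 10 = 0  ⇒  m = (-77)² − 121·10 = 4719
m = 4719 > 0,  v_rel·d = -77 < 0  ⇒  outside

inside=no margin=4719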